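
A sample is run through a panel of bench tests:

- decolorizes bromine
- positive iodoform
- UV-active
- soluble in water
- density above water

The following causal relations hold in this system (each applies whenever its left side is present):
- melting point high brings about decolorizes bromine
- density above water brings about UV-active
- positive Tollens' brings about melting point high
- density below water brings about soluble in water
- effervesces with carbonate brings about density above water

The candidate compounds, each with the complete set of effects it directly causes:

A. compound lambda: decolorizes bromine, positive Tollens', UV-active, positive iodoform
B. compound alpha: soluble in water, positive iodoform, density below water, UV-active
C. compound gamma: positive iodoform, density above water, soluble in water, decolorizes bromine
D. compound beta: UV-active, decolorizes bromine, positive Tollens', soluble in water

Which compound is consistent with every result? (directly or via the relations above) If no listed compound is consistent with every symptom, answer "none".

Checking each candidate against the observations:
(A) compound lambda — does not account for soluble in water, density above water
(B) compound alpha — decolorizes bromine ✗; positive iodoform ✓; UV-active ✓; soluble in water ✓; density above water ✗
(C) compound gamma — decolorizes bromine ✓; positive iodoform ✓; UV-active ✓ (through density above water → UV-active); soluble in water ✓; density above water ✓
(D) compound beta — decolorizes bromine ✓; positive iodoform ✗; UV-active ✓; soluble in water ✓; density above water ✗
(C) is the only candidate with no mismatches.

C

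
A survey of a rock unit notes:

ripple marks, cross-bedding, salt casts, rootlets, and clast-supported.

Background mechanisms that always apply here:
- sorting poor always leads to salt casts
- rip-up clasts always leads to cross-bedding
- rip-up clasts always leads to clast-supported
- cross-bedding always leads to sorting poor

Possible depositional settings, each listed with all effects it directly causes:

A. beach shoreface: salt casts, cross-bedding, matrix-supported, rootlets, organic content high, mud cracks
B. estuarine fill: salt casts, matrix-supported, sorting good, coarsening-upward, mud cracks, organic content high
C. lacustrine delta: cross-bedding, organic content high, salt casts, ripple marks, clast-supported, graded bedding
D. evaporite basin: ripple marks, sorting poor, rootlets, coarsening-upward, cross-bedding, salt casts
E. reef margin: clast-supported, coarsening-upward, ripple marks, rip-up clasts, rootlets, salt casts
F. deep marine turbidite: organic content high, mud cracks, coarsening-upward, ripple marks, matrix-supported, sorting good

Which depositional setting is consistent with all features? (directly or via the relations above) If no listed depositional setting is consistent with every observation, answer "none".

Checking each candidate against the observations:
(A) beach shoreface — ripple marks miss; cross-bedding match; salt casts match; rootlets match; clast-supported miss
(B) estuarine fill — fails on ripple marks, cross-bedding, rootlets, clast-supported (predicts matrix-supported, not clast-supported)
(C) lacustrine delta — does not account for rootlets
(D) evaporite basin — ripple marks match; cross-bedding match; salt casts match; rootlets match; clast-supported miss
(E) reef margin — accounts for every observation (cross-bedding by rip-up clasts → cross-bedding)
(F) deep marine turbidite — fails on cross-bedding, salt casts, rootlets, clast-supported (predicts matrix-supported, not clast-supported)
(E) is the only candidate with no mismatches.

E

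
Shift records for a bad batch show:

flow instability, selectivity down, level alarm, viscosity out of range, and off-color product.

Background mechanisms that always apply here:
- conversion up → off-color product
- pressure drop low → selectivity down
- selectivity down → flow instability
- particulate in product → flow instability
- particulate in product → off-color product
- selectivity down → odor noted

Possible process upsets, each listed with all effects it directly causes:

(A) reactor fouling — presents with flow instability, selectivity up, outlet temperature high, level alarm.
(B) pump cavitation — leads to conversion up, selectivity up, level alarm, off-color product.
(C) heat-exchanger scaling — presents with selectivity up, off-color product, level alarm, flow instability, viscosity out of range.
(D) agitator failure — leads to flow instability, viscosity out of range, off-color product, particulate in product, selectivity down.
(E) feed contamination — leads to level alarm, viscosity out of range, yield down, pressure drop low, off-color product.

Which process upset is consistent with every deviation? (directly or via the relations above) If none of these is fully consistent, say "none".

E

Per-candidate check:
(A) reactor fouling — fails on selectivity down, viscosity out of range, off-color product (predicts selectivity up, not selectivity down)
(B) pump cavitation — flow instability NO; selectivity down NO; level alarm yes; viscosity out of range NO; off-color product yes
(C) heat-exchanger scaling — fails on selectivity down (predicts selectivity up, not selectivity down)
(D) agitator failure — flow instability yes; selectivity down yes; level alarm NO; viscosity out of range yes; off-color product yes
(E) feed contamination — accounts for every observation (flow instability via pressure drop low → selectivity down → flow instability)
(E) is the only candidate with no mismatches.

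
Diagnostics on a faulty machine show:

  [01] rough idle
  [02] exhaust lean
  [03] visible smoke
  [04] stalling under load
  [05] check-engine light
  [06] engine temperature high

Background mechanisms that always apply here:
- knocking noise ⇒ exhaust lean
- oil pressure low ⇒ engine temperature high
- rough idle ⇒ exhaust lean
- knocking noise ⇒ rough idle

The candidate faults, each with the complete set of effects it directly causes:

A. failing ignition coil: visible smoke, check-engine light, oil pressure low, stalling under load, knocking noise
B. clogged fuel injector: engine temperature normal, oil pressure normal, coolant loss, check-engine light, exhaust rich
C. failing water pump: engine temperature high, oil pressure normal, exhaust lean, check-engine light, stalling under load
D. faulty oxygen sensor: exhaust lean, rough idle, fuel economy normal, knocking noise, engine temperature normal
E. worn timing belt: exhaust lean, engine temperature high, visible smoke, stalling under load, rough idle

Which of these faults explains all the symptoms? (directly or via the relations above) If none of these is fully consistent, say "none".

Testing each hypothesis:
(A) failing ignition coil — rough idle + (via knocking noise → rough idle); exhaust lean + (via knocking noise → exhaust lean); visible smoke +; stalling under load +; check-engine light +; engine temperature high + (via oil pressure low → engine temperature high)
(B) clogged fuel injector — fails on rough idle, exhaust lean, visible smoke, stalling under load, engine temperature high (predicts exhaust rich, not exhaust lean; predicts engine temperature normal, not engine temperature high)
(C) failing water pump — rough idle -; exhaust lean +; visible smoke -; stalling under load +; check-engine light +; engine temperature high +
(D) faulty oxygen sensor — fails on visible smoke, stalling under load, check-engine light, engine temperature high (predicts engine temperature normal, not engine temperature high)
(E) worn timing belt — rough idle +; exhaust lean +; visible smoke +; stalling under load +; check-engine light -; engine temperature high +
Only (A) is consistent with every observation.

A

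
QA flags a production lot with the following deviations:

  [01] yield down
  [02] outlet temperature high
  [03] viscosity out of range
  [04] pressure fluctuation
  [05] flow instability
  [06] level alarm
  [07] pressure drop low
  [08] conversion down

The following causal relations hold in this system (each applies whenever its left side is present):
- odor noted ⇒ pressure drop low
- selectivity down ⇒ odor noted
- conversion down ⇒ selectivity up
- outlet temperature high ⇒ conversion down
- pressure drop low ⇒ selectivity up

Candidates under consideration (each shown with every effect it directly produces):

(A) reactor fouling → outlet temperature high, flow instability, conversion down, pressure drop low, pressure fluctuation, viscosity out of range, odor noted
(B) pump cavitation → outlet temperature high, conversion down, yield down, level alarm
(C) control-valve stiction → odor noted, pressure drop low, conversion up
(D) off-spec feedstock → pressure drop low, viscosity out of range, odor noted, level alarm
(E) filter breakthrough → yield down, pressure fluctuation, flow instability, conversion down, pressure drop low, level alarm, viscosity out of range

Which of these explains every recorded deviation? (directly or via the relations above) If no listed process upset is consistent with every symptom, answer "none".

For each candidate, compare predicted effects to what was observed:
(A) reactor fouling — yield down miss; outlet temperature high match; viscosity out of range match; pressure fluctuation match; flow instability match; level alarm miss; pressure drop low match; conversion down match
(B) pump cavitation — yield down match; outlet temperature high match; viscosity out of range miss; pressure fluctuation miss; flow instability miss; level alarm match; pressure drop low miss; conversion down match
(C) control-valve stiction — yield down miss; outlet temperature high miss; viscosity out of range miss; pressure fluctuation miss; flow instability miss; level alarm miss; pressure drop low match; conversion down miss
(D) off-spec feedstock — yield down miss; outlet temperature high miss; viscosity out of range match; pressure fluctuation miss; flow instability miss; level alarm match; pressure drop low match; conversion down miss
(E) filter breakthrough — yield down match; outlet temperature high miss; viscosity out of range match; pressure fluctuation match; flow instability match; level alarm match; pressure drop low match; conversion down match
None of the listed candidates fits everything.

none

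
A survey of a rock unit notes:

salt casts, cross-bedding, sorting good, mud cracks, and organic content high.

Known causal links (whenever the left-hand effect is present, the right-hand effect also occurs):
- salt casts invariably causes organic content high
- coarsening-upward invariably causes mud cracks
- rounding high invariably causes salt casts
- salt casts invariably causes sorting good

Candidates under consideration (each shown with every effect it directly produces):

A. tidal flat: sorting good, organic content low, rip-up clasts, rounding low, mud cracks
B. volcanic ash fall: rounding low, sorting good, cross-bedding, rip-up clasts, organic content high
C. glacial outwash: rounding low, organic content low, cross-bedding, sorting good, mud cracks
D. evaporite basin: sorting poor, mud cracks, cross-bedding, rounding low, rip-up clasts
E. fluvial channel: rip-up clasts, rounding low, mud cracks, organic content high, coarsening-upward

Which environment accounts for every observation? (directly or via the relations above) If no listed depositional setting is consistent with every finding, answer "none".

Per-candidate check:
(A) tidal flat — salt casts NO; cross-bedding NO; sorting good yes; mud cracks yes; organic content high NO
(B) volcanic ash fall — does not account for salt casts, mud cracks
(C) glacial outwash — salt casts NO; cross-bedding yes; sorting good yes; mud cracks yes; organic content high NO
(D) evaporite basin — salt casts NO; cross-bedding yes; sorting good NO; mud cracks yes; organic content high NO
(E) fluvial channel — does not account for salt casts, cross-bedding, sorting good
None of the listed candidates fits everything.

none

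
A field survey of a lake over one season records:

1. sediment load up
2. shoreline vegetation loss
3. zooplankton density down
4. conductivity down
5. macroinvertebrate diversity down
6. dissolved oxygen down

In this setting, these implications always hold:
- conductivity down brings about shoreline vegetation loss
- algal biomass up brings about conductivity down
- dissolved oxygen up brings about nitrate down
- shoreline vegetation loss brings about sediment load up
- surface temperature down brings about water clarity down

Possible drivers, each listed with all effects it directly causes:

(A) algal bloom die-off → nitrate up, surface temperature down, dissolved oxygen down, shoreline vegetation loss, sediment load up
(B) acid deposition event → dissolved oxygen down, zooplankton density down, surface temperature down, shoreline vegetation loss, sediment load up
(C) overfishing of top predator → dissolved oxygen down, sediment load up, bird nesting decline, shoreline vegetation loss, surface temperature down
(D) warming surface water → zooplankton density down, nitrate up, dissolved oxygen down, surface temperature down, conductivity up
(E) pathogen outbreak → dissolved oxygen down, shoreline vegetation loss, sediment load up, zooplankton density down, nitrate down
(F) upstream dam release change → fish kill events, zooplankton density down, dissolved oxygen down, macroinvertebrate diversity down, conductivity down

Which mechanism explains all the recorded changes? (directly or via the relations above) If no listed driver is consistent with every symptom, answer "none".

F

Checking each candidate against the observations:
(A) algal bloom die-off — sediment load up yes; shoreline vegetation loss yes; zooplankton density down NO; conductivity down NO; macroinvertebrate diversity down NO; dissolved oxygen down yes
(B) acid deposition event — sediment load up yes; shoreline vegetation loss yes; zooplankton density down yes; conductivity down NO; macroinvertebrate diversity down NO; dissolved oxygen down yes
(C) overfishing of top predator — does not account for zooplankton density down, conductivity down, macroinvertebrate diversity down
(D) warming surface water — fails on sediment load up, shoreline vegetation loss, conductivity down, macroinvertebrate diversity down (predicts conductivity up, not conductivity down)
(E) pathogen outbreak — sediment load up yes; shoreline vegetation loss yes; zooplankton density down yes; conductivity down NO; macroinvertebrate diversity down NO; dissolved oxygen down yes
(F) upstream dam release change — sediment load up yes (by conductivity down → shoreline vegetation loss → sediment load up); shoreline vegetation loss yes (by conductivity down → shoreline vegetation loss); zooplankton density down yes; conductivity down yes; macroinvertebrate diversity down yes; dissolved oxygen down yes
(F) alone accounts for all the evidence.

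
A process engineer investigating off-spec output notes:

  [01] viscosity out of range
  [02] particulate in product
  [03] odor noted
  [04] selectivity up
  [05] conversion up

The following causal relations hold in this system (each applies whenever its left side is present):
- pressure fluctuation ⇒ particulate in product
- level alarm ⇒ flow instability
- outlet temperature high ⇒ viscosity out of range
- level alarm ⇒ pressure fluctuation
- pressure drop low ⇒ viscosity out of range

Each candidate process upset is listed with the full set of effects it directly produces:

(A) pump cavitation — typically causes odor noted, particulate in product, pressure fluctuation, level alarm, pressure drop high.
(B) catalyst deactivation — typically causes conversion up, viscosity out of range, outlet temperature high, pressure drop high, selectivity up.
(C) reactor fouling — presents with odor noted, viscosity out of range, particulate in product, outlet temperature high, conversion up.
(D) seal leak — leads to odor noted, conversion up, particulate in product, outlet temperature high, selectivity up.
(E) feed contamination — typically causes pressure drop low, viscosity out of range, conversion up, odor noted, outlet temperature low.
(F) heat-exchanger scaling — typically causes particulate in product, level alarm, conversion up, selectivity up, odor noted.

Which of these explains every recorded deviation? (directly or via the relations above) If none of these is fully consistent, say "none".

Per-candidate check:
(A) pump cavitation — viscosity out of range NO; particulate in product yes; odor noted yes; selectivity up NO; conversion up NO
(B) catalyst deactivation — does not account for particulate in product, odor noted
(C) reactor fouling — does not account for selectivity up
(D) seal leak — accounts for every observation (viscosity out of range through outlet temperature high → viscosity out of range)
(E) feed contamination — viscosity out of range yes; particulate in product NO; odor noted yes; selectivity up NO; conversion up yes
(F) heat-exchanger scaling — viscosity out of range NO; particulate in product yes; odor noted yes; selectivity up yes; conversion up yes
Only (D) is consistent with every observation.

D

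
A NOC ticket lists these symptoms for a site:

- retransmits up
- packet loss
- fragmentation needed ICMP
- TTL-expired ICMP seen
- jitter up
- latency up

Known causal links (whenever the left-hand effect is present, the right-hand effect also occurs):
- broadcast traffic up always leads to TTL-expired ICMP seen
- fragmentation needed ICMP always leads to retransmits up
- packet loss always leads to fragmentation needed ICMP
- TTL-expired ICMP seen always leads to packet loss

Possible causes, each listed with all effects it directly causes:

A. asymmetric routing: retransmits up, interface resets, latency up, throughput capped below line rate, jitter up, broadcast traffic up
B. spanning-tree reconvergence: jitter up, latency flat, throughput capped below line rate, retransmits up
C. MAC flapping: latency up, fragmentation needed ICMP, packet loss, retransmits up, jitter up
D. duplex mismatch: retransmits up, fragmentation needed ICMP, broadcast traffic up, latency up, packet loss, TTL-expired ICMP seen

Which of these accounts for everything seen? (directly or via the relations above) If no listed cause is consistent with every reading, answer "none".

A

Per-candidate check:
(A) asymmetric routing — retransmits up +; packet loss + (via broadcast traffic up → TTL-expired ICMP seen → packet loss); fragmentation needed ICMP + (via broadcast traffic up → TTL-expired ICMP seen → packet loss → fragmentation needed ICMP); TTL-expired ICMP seen + (via broadcast traffic up → TTL-expired ICMP seen); jitter up +; latency up +
(B) spanning-tree reconvergence — retransmits up +; packet loss -; fragmentation needed ICMP -; TTL-expired ICMP seen -; jitter up +; latency up -
(C) MAC flapping — retransmits up +; packet loss +; fragmentation needed ICMP +; TTL-expired ICMP seen -; jitter up +; latency up +
(D) duplex mismatch — retransmits up +; packet loss +; fragmentation needed ICMP +; TTL-expired ICMP seen +; jitter up -; latency up +
(A) is the only candidate with no mismatches.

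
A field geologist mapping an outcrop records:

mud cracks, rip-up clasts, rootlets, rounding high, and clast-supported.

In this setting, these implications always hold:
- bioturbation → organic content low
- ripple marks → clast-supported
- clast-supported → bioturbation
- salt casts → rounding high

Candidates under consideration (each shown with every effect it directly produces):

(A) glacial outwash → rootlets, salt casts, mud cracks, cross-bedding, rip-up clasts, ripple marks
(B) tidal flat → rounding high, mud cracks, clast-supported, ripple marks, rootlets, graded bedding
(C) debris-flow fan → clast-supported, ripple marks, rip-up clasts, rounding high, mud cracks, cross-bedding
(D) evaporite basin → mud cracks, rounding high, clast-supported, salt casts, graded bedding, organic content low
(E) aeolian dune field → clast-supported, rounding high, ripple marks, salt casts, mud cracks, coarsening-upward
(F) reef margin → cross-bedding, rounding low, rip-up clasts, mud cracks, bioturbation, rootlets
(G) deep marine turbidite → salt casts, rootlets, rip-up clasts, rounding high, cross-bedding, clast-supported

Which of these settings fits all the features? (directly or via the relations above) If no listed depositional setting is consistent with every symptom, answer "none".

A

For each candidate, compare predicted effects to what was observed:
(A) glacial outwash — accounts for every observation (rounding high by salt casts → rounding high)
(B) tidal flat — mud cracks match; rip-up clasts miss; rootlets match; rounding high match; clast-supported match
(C) debris-flow fan — mud cracks match; rip-up clasts match; rootlets miss; rounding high match; clast-supported match
(D) evaporite basin — mud cracks match; rip-up clasts miss; rootlets miss; rounding high match; clast-supported match
(E) aeolian dune field — does not account for rip-up clasts, rootlets
(F) reef margin — fails on rounding high, clast-supported (predicts rounding low, not rounding high)
(G) deep marine turbidite — does not account for mud cracks
Only (A) is consistent with every observation.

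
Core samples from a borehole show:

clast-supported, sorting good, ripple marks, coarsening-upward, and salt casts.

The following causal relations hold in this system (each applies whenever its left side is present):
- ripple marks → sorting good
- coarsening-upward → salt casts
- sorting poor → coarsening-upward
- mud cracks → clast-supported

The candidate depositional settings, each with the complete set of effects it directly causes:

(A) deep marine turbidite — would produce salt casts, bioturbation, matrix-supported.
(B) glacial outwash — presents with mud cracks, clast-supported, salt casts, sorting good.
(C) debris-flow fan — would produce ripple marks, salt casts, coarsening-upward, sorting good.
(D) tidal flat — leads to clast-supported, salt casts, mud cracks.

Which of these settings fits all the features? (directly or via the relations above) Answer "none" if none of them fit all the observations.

Testing each hypothesis:
(A) deep marine turbidite — clast-supported miss; sorting good miss; ripple marks miss; coarsening-upward miss; salt casts match
(B) glacial outwash — clast-supported match; sorting good match; ripple marks miss; coarsening-upward miss; salt casts match
(C) debris-flow fan — clast-supported miss; sorting good match; ripple marks match; coarsening-upward match; salt casts match
(D) tidal flat — clast-supported match; sorting good miss; ripple marks miss; coarsening-upward miss; salt casts match
No candidate is consistent with all observations.

none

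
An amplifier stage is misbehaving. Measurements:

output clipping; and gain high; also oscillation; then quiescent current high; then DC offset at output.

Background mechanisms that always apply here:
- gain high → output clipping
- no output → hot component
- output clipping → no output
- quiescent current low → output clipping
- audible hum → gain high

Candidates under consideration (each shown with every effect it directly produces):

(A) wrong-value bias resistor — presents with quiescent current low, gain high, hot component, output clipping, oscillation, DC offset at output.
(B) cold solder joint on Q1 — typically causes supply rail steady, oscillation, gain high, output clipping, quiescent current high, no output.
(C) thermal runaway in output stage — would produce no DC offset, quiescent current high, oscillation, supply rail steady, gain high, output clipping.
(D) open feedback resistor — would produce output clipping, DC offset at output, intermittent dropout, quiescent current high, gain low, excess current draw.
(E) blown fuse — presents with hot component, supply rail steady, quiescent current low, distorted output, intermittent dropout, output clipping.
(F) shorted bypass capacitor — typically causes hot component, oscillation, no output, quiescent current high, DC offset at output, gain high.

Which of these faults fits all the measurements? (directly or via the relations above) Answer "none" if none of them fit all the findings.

For each candidate, compare predicted effects to what was observed:
(A) wrong-value bias resistor — fails on quiescent current high (predicts quiescent current low, not quiescent current high)
(B) cold solder joint on Q1 — output clipping ✓; gain high ✓; oscillation ✓; quiescent current high ✓; DC offset at output ✗
(C) thermal runaway in output stage — output clipping ✓; gain high ✓; oscillation ✓; quiescent current high ✓; DC offset at output ✗
(D) open feedback resistor — output clipping ✓; gain high ✗; oscillation ✗; quiescent current high ✓; DC offset at output ✓
(E) blown fuse — fails on gain high, oscillation, quiescent current high, DC offset at output (predicts quiescent current low, not quiescent current high)
(F) shorted bypass capacitor — accounts for every observation (output clipping via gain high → output clipping)
(F) alone accounts for all the evidence.

F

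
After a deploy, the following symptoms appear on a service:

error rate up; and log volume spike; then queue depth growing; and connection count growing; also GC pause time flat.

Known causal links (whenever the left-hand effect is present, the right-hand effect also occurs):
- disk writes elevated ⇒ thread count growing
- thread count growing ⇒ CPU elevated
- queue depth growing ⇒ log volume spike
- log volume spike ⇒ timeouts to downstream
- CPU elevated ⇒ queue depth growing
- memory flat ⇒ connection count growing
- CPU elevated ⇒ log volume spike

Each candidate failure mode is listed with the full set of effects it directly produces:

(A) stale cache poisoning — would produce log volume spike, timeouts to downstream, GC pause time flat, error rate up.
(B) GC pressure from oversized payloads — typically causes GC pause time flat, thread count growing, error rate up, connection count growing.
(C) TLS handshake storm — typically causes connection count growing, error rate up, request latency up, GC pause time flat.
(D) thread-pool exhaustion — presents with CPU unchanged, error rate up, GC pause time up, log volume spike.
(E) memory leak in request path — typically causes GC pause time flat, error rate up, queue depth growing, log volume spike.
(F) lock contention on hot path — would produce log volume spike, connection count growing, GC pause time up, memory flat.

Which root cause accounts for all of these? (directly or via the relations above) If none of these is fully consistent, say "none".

B

Per-candidate check:
(A) stale cache poisoning — does not account for queue depth growing, connection count growing
(B) GC pressure from oversized payloads — error rate up ✓; log volume spike ✓ (by thread count growing → CPU elevated → log volume spike); queue depth growing ✓ (by thread count growing → CPU elevated → queue depth growing); connection count growing ✓; GC pause time flat ✓
(C) TLS handshake storm — does not account for log volume spike, queue depth growing
(D) thread-pool exhaustion — fails on queue depth growing, connection count growing, GC pause time flat (predicts GC pause time up, not GC pause time flat)
(E) memory leak in request path — does not account for connection count growing
(F) lock contention on hot path — error rate up ✗; log volume spike ✓; queue depth growing ✗; connection count growing ✓; GC pause time flat ✗
(B) is the only candidate with no mismatches.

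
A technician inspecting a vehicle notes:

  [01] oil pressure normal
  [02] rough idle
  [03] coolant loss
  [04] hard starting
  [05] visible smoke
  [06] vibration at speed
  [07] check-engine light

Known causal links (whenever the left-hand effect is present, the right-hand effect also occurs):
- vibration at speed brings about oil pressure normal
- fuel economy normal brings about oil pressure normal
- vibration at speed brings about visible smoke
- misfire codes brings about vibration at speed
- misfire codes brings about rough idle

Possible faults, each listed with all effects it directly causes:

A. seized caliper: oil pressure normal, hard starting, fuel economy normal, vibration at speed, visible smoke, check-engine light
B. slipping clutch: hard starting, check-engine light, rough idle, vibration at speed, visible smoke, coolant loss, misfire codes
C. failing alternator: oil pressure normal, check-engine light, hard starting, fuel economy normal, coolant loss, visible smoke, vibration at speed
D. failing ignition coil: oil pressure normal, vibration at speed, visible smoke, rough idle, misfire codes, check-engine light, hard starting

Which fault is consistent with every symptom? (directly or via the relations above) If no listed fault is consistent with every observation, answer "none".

B

Per-candidate check:
(A) seized caliper — oil pressure normal match; rough idle miss; coolant loss miss; hard starting match; visible smoke match; vibration at speed match; check-engine light match
(B) slipping clutch — oil pressure normal match (through vibration at speed → oil pressure normal); rough idle match; coolant loss match; hard starting match; visible smoke match; vibration at speed match; check-engine light match
(C) failing alternator — does not account for rough idle
(D) failing ignition coil — oil pressure normal match; rough idle match; coolant loss miss; hard starting match; visible smoke match; vibration at speed match; check-engine light match
Only (B) is consistent with every observation.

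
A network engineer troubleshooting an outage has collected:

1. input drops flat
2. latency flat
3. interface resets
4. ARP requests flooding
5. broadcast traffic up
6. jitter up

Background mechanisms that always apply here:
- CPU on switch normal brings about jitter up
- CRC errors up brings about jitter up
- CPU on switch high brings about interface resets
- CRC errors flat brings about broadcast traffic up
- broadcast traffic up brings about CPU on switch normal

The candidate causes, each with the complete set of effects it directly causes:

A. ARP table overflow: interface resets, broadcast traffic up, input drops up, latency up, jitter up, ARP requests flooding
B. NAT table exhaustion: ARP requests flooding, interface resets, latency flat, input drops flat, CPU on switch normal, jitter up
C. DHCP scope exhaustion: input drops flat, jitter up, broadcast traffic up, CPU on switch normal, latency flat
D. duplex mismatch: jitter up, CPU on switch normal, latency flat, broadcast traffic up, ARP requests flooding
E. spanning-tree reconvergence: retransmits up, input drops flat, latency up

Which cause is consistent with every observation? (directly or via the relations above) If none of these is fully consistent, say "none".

none

Checking each candidate against the observations:
(A) ARP table overflow — input drops flat -; latency flat -; interface resets +; ARP requests flooding +; broadcast traffic up +; jitter up +
(B) NAT table exhaustion — input drops flat +; latency flat +; interface resets +; ARP requests flooding +; broadcast traffic up -; jitter up +
(C) DHCP scope exhaustion — input drops flat +; latency flat +; interface resets -; ARP requests flooding -; broadcast traffic up +; jitter up +
(D) duplex mismatch — input drops flat -; latency flat +; interface resets -; ARP requests flooding +; broadcast traffic up +; jitter up +
(E) spanning-tree reconvergence — input drops flat +; latency flat -; interface resets -; ARP requests flooding -; broadcast traffic up -; jitter up -
None of the listed candidates fits everything.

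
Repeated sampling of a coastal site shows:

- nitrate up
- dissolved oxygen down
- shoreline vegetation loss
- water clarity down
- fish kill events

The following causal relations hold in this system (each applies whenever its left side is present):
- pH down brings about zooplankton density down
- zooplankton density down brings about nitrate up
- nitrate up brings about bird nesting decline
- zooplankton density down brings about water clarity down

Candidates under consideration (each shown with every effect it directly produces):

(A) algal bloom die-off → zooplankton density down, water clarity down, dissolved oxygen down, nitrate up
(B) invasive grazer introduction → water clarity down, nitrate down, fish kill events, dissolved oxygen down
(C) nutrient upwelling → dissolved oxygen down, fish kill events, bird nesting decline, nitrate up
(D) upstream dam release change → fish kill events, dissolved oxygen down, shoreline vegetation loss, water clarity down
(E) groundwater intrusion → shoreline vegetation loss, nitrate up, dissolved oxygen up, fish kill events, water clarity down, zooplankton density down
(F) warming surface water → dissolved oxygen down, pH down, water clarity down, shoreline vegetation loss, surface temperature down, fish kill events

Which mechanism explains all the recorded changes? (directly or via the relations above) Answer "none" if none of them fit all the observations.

Checking each candidate against the observations:
(A) algal bloom die-off — does not account for shoreline vegetation loss, fish kill events
(B) invasive grazer introduction — fails on nitrate up, shoreline vegetation loss (predicts nitrate down, not nitrate up)
(C) nutrient upwelling — nitrate up match; dissolved oxygen down match; shoreline vegetation loss miss; water clarity down miss; fish kill events match
(D) upstream dam release change — does not account for nitrate up
(E) groundwater intrusion — fails on dissolved oxygen down (predicts dissolved oxygen up, not dissolved oxygen down)
(F) warming surface water — nitrate up match (by pH down → zooplankton density down → nitrate up); dissolved oxygen down match; shoreline vegetation loss match; water clarity down match; fish kill events match
(F) alone accounts for all the evidence.

F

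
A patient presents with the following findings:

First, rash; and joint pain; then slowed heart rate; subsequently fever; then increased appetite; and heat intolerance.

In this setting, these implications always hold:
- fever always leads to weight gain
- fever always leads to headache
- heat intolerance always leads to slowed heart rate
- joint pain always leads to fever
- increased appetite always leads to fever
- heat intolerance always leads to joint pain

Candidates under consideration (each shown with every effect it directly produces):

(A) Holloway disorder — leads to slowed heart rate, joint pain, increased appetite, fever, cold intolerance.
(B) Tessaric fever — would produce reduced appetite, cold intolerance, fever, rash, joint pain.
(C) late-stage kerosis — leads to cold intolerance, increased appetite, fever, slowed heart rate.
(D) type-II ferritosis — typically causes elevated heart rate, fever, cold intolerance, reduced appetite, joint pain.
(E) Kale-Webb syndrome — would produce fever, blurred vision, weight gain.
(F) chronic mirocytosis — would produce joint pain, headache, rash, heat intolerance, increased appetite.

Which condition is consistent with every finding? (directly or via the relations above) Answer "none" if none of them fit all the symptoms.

F

Per-candidate check:
(A) Holloway disorder — fails on rash, heat intolerance (predicts cold intolerance, not heat intolerance)
(B) Tessaric fever — rash +; joint pain +; slowed heart rate -; fever +; increased appetite -; heat intolerance -
(C) late-stage kerosis — fails on rash, joint pain, heat intolerance (predicts cold intolerance, not heat intolerance)
(D) type-II ferritosis — fails on rash, slowed heart rate, increased appetite, heat intolerance (predicts elevated heart rate, not slowed heart rate; predicts reduced appetite, not increased appetite; predicts cold intolerance, not heat intolerance)
(E) Kale-Webb syndrome — rash -; joint pain -; slowed heart rate -; fever +; increased appetite -; heat intolerance -
(F) chronic mirocytosis — accounts for every observation (slowed heart rate through heat intolerance → slowed heart rate)
(F) is the only candidate with no mismatches.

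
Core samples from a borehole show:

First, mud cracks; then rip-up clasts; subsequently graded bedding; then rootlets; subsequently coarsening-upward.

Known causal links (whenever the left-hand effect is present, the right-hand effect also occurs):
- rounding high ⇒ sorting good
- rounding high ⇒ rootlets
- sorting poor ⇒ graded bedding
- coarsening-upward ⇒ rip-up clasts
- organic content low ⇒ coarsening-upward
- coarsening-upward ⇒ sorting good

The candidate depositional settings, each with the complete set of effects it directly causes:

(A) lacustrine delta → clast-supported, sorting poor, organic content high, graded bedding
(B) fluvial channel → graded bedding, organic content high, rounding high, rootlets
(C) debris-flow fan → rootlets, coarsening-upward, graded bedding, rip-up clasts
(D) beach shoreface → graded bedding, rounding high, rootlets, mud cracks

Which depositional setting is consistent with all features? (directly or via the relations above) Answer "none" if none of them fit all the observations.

Per-candidate check:
(A) lacustrine delta — does not account for mud cracks, rip-up clasts, rootlets, coarsening-upward
(B) fluvial channel — mud cracks miss; rip-up clasts miss; graded bedding match; rootlets match; coarsening-upward miss
(C) debris-flow fan — mud cracks miss; rip-up clasts match; graded bedding match; rootlets match; coarsening-upward match
(D) beach shoreface — mud cracks match; rip-up clasts miss; graded bedding match; rootlets match; coarsening-upward miss
None of the listed candidates fits everything.

none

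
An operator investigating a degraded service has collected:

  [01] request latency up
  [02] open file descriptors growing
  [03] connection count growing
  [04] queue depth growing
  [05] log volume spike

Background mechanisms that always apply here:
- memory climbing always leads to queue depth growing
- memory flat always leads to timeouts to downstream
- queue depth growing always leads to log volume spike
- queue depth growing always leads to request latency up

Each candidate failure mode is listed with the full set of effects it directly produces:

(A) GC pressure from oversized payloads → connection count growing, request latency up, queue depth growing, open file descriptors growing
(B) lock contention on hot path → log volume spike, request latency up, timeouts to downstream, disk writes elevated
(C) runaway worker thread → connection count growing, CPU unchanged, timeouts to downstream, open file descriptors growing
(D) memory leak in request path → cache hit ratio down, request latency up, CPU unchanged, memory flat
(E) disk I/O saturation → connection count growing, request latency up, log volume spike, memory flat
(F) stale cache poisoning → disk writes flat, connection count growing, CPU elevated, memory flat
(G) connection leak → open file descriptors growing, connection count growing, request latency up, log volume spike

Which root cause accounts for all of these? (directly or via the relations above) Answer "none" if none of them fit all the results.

A

For each candidate, compare predicted effects to what was observed:
(A) GC pressure from oversized payloads — accounts for every observation (log volume spike by queue depth growing → log volume spike)
(B) lock contention on hot path — does not account for open file descriptors growing, connection count growing, queue depth growing
(C) runaway worker thread — does not account for request latency up, queue depth growing, log volume spike
(D) memory leak in request path — request latency up ✓; open file descriptors growing ✗; connection count growing ✗; queue depth growing ✗; log volume spike ✗
(E) disk I/O saturation — request latency up ✓; open file descriptors growing ✗; connection count growing ✓; queue depth growing ✗; log volume spike ✓
(F) stale cache poisoning — request latency up ✗; open file descriptors growing ✗; connection count growing ✓; queue depth growing ✗; log volume spike ✗
(G) connection leak — does not account for queue depth growing
(A) alone accounts for all the evidence.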